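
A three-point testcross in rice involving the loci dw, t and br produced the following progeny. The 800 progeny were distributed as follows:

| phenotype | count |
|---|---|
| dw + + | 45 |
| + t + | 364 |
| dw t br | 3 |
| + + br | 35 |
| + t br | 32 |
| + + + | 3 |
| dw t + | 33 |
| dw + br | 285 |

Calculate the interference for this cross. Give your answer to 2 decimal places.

0.22

The two most frequent reciprocal classes, dw + br and + t +, are the parental types, so the F1 was dw + br / + t +.
The two rarest classes, dw t br and + + +, are the double crossovers. Comparing them with the parentals, only the t allele has switched, so t is the middle locus and the order is dw – t – br.
dw–t: (68 + 6)/800 = 0.0925; t–br: (77 + 6)/800 = 0.1037.
Expected DCO frequency = 0.0925 × 0.1037 ≈ 0.00959; observed = 6/800 ≈ 0.00750.
Coefficient of coincidence = 0.00750/0.00959 ≈ 0.78; interference = 1 − 0.78 = 0.22.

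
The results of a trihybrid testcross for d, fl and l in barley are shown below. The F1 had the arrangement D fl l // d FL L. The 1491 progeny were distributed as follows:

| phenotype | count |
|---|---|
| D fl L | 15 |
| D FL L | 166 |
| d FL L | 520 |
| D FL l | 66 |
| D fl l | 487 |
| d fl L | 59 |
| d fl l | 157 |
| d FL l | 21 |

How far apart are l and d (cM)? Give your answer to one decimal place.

The two rarest classes, D fl L and d FL l, are the double crossovers. Comparing them with the parentals, only the l allele has switched, so l is the middle locus and the order is fl – l – d.
Crossovers in the l–d interval produce the single-crossover classes d fl l and D FL L (157 + 166 = 323) plus the double crossovers (36).
RF(l–d) = (323 + 36) / 1491 = 359/1491 = 0.2408 → 24.1 cM.

24.1 cM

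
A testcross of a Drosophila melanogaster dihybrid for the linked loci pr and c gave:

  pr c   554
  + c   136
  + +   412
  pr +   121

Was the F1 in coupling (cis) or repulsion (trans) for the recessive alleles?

cis

The two most frequent classes are + + (412) and pr c (554); these are the parental (non-recombinant) types.
So the F1 carried + + on one chromosome and pr c on the other — the recessive alleles are on the same chromosome (cis / coupling).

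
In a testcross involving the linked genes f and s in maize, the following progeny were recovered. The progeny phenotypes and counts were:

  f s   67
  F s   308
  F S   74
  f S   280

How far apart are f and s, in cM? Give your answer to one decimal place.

The two most frequent classes, F s (308) and f S (280), are the parental types, so the F1 was F s / f S.
The recombinant classes are F S and f s: 74 + 67 = 141.
Recombination frequency = 141/729 = 0.1934 ≈ 19.3%, i.e. 19.3 cM.

19.3 cM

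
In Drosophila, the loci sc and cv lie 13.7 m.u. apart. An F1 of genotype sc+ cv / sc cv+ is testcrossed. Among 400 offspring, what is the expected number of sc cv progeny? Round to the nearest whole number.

A map distance of 13.7 m.u. corresponds to a recombination frequency of 0.137.
The F1 is sc+ cv / sc cv+, so sc cv is a recombinant gamete class with expected frequency r/2 = 0.137/2 = 0.0685.
Expected number = 0.0685 × 400 = 27.40 ≈ 27.

27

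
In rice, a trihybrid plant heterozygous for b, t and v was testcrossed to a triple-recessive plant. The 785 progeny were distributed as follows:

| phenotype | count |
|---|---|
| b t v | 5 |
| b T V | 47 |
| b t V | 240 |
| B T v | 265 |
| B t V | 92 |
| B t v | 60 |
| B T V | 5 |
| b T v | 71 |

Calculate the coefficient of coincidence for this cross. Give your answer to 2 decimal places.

The two most frequent reciprocal classes, b t V and B T v, are the parental types, so the F1 was b t V / B T v.
The two rarest classes, b t v and B T V, are the double crossovers. Comparing them with the parentals, only the v allele has switched, so v is the middle locus and the order is t – v – b.
t–v: (107 + 10)/785 = 0.1490; v–b: (163 + 10)/785 = 0.2204.
Expected DCO frequency = 0.1490 × 0.2204 ≈ 0.03284; observed = 10/785 ≈ 0.01274.
Coefficient of coincidence = 0.01274/0.03284 ≈ 0.39.

0.39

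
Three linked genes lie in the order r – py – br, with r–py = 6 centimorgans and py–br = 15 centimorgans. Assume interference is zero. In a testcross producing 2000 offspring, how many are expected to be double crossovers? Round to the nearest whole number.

18

Map distances give recombination frequencies of 0.060 and 0.150 for the two intervals.
With no interference, expected double-crossover frequency = 0.060 × 0.150 = 0.00900.
Expected number = 0.00900 × 2000 = 18.00 ≈ 18.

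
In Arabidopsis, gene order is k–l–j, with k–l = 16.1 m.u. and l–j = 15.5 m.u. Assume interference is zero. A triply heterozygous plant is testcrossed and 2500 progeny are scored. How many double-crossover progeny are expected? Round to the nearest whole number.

62

Map distances give recombination frequencies of 0.161 and 0.155 for the two intervals.
With no interference, expected double-crossover frequency = 0.161 × 0.155 = 0.02496.
Expected number = 0.02496 × 2500 = 62.39 ≈ 62.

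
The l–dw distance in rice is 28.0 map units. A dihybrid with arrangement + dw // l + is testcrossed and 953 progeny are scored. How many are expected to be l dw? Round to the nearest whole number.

A map distance of 28.0 map units corresponds to a recombination frequency of 0.280.
The F1 is + dw / l +, so l dw is a recombinant gamete class with expected frequency r/2 = 0.280/2 = 0.1400.
Expected number = 0.1400 × 953 = 133.42 ≈ 133.

133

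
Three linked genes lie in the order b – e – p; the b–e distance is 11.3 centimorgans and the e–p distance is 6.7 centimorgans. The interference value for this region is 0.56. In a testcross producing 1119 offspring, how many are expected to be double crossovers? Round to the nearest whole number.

Map distances give recombination frequencies of 0.113 and 0.067 for the two intervals.
With interference 0.56 (so coincidence = 0.44), expected double-crossover frequency = 0.113 × 0.067 × 0.44 = 0.00333.
Expected number = 0.00333 × 1119 = 3.73 ≈ 4.

4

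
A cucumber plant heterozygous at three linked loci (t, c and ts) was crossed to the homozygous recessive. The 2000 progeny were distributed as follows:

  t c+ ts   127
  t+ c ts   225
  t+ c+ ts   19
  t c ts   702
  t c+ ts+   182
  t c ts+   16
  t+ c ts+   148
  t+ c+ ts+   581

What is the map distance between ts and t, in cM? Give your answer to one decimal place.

The two most frequent reciprocal classes, t+ c+ ts+ and t c ts, are the parental types, so the F1 was t+ c+ ts+ / t c ts.
The two rarest classes, t+ c+ ts and t c ts+, are the double crossovers. Comparing them with the parentals, only the ts allele has switched, so ts is the middle locus and the order is t – ts – c.
Crossovers in the t–ts interval produce the single-crossover classes t c+ ts+ and t+ c ts (182 + 225 = 407) plus the double crossovers (35).
RF(t–ts) = (407 + 35) / 2000 = 442/2000 = 0.2210 → 22.1 cM.

22.1 cM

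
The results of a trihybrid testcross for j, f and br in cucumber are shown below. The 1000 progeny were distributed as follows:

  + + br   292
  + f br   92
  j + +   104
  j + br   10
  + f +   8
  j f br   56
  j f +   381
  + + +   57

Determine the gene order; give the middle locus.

j

The two most frequent reciprocal classes, + + br and j f +, are the parental types, so the F1 was + + br / j f +.
The two rarest classes, j + br and + f +, are the double crossovers. Comparing them with the parentals, only the j allele has switched, so j is the middle locus and the order is br – j – f.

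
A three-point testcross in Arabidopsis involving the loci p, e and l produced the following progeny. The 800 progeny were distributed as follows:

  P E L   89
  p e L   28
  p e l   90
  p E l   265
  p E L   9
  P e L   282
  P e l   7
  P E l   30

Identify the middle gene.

l

The two most frequent reciprocal classes, p E l and P e L, are the parental types, so the F1 was p E l / P e L.
The two rarest classes, p E L and P e l, are the double crossovers. Comparing them with the parentals, only the l allele has switched, so l is the middle locus and the order is e – l – p.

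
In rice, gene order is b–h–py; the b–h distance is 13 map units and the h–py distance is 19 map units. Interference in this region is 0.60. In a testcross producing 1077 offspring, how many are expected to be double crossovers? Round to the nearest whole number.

11

Map distances give recombination frequencies of 0.130 and 0.190 for the two intervals.
With interference 0.60 (so coincidence = 0.40), expected double-crossover frequency = 0.130 × 0.190 × 0.40 = 0.00988.
Expected number = 0.00988 × 1077 = 10.64 ≈ 11.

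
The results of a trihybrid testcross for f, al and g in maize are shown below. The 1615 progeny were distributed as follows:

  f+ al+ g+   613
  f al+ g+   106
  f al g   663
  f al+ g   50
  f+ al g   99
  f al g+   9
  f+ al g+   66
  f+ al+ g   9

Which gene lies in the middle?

g

The two most frequent reciprocal classes, f al g and f+ al+ g+, are the parental types, so the F1 was f al g / f+ al+ g+.
The two rarest classes, f al g+ and f+ al+ g, are the double crossovers. Comparing them with the parentals, only the g allele has switched, so g is the middle locus and the order is al – g – f.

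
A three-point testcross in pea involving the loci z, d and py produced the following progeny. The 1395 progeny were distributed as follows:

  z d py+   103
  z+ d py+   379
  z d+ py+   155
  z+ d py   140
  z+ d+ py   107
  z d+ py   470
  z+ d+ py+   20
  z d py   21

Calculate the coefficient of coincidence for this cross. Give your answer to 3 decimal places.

The two most frequent reciprocal classes, z d+ py and z+ d py+, are the parental types, so the F1 was z d+ py / z+ d py+.
The two rarest classes, z d py and z+ d+ py+, are the double crossovers. Comparing them with the parentals, only the d allele has switched, so d is the middle locus and the order is py – d – z.
py–d: (295 + 41)/1395 = 0.2409; d–z: (210 + 41)/1395 = 0.1799.
Expected DCO frequency = 0.2409 × 0.1799 ≈ 0.04334; observed = 41/1395 ≈ 0.02939.
Coefficient of coincidence = 0.02939/0.04334 ≈ 0.678.

0.678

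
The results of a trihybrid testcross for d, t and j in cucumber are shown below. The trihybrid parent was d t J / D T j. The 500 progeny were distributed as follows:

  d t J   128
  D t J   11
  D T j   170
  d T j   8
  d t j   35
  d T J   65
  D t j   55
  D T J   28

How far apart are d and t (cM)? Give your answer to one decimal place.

27.8 cM

The two rarest classes, D t J and d T j, are the double crossovers. Comparing them with the parentals, only the d allele has switched, so d is the middle locus and the order is j – d – t.
Crossovers in the d–t interval produce the single-crossover classes d T J and D t j (65 + 55 = 120) plus the double crossovers (19).
RF(d–t) = (120 + 19) / 500 = 139/500 = 0.2780 → 27.8 cM.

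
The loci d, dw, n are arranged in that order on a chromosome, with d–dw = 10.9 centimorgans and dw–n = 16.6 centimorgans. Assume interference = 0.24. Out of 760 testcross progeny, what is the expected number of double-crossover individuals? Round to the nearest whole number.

10

Map distances give recombination frequencies of 0.109 and 0.166 for the two intervals.
With interference 0.24 (so coincidence = 0.76), expected double-crossover frequency = 0.109 × 0.166 × 0.76 = 0.01375.
Expected number = 0.01375 × 760 = 10.45 ≈ 10.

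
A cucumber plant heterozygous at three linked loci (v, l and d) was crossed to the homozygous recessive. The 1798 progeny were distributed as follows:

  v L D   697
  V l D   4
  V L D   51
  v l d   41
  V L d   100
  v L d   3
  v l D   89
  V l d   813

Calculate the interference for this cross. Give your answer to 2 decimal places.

The two most frequent reciprocal classes, V l d and v L D, are the parental types, so the F1 was V l d / v L D.
The two rarest classes, V l D and v L d, are the double crossovers. Comparing them with the parentals, only the d allele has switched, so d is the middle locus and the order is l – d – v.
l–d: (189 + 7)/1798 = 0.1090; d–v: (92 + 7)/1798 = 0.0551.
Expected DCO frequency = 0.1090 × 0.0551 ≈ 0.00601; observed = 7/1798 ≈ 0.00389.
Coefficient of coincidence = 0.00389/0.00601 ≈ 0.65; interference = 1 − 0.65 = 0.35.

0.35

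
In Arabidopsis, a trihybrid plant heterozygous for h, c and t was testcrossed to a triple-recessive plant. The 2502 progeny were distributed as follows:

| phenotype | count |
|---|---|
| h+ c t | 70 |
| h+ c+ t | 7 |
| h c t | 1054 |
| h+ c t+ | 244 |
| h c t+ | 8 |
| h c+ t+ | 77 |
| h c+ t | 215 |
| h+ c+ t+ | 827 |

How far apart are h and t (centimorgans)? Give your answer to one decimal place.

6.5 centimorgans

The two most frequent reciprocal classes, h+ c+ t+ and h c t, are the parental types, so the F1 was h+ c+ t+ / h c t.
The two rarest classes, h+ c+ t and h c t+, are the double crossovers. Comparing them with the parentals, only the t allele has switched, so t is the middle locus and the order is c – t – h.
Crossovers in the t–h interval produce the single-crossover classes h c+ t+ and h+ c t (77 + 70 = 147) plus the double crossovers (15).
RF(t–h) = (147 + 15) / 2502 = 162/2502 = 0.0647 → 6.5 centimorgans.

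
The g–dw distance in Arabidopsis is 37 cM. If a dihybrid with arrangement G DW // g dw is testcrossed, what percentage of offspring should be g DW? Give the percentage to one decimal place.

A map distance of 37 cM corresponds to a recombination frequency of 0.370.
The F1 is G DW / g dw, so g DW is a recombinant gamete class with expected frequency r/2 = 0.370/2 = 0.1850.
That is 0.1850 = 18.5% of the progeny.

18.5%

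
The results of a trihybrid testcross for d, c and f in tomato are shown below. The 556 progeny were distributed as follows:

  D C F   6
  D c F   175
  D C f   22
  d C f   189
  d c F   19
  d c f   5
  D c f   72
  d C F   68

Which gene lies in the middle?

c

The two most frequent reciprocal classes, d C f and D c F, are the parental types, so the F1 was d C f / D c F.
The two rarest classes, d c f and D C F, are the double crossovers. Comparing them with the parentals, only the c allele has switched, so c is the middle locus and the order is f – c – d.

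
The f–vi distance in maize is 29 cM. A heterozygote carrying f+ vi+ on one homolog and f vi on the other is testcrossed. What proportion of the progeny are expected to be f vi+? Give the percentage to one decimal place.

14.5%

A map distance of 29 cM corresponds to a recombination frequency of 0.290.
The F1 is f+ vi+ / f vi, so f vi+ is a recombinant gamete class with expected frequency r/2 = 0.290/2 = 0.1450.
That is 0.1450 = 14.5% of the progeny.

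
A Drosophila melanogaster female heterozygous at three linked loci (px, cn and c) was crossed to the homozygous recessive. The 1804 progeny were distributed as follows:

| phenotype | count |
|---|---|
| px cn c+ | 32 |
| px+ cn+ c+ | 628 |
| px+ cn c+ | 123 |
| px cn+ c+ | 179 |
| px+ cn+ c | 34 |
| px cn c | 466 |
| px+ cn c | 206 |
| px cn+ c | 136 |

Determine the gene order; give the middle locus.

The two most frequent reciprocal classes, px+ cn+ c+ and px cn c, are the parental types, so the F1 was px+ cn+ c+ / px cn c.
The two rarest classes, px+ cn+ c and px cn c+, are the double crossovers. Comparing them with the parentals, only the c allele has switched, so c is the middle locus and the order is cn – c – px.

c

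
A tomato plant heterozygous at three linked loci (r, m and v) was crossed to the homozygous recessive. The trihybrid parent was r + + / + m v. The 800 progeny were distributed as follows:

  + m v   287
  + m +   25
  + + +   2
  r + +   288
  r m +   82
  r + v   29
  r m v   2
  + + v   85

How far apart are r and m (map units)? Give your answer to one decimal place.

21.4 map units

The two rarest classes, + + + and r m v, are the double crossovers. Comparing them with the parentals, only the r allele has switched, so r is the middle locus and the order is v – r – m.
Crossovers in the r–m interval produce the single-crossover classes r m + and + + v (82 + 85 = 167) plus the double crossovers (4).
RF(r–m) = (167 + 4) / 800 = 171/800 = 0.2137 → 21.4 map units.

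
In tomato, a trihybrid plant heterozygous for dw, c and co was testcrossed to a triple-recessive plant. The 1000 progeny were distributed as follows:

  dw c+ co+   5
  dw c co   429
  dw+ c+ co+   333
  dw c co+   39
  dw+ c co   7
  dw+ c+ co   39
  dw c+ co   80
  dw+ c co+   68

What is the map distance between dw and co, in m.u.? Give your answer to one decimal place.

The two most frequent reciprocal classes, dw+ c+ co+ and dw c co, are the parental types, so the F1 was dw+ c+ co+ / dw c co.
The two rarest classes, dw c+ co+ and dw+ c co, are the double crossovers. Comparing them with the parentals, only the dw allele has switched, so dw is the middle locus and the order is co – dw – c.
Crossovers in the co–dw interval produce the single-crossover classes dw+ c+ co and dw c co+ (39 + 39 = 78) plus the double crossovers (12).
RF(co–dw) = (78 + 12) / 1000 = 90/1000 = 0.0900 → 9.0 m.u.

9.0 m.u.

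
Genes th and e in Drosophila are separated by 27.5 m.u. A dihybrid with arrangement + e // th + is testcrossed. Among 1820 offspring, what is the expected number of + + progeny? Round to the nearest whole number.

A map distance of 27.5 m.u. corresponds to a recombination frequency of 0.275.
The F1 is + e / th +, so + + is a recombinant gamete class with expected frequency r/2 = 0.275/2 = 0.1375.
Expected number = 0.1375 × 1820 = 250.25 ≈ 250.

250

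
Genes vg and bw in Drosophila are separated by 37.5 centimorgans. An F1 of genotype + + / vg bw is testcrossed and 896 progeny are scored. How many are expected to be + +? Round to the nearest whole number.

A map distance of 37.5 centimorgans corresponds to a recombination frequency of 0.375.
The F1 is + + / vg bw, so + + is a parental gamete class with expected frequency (1 − r)/2 = 0.625/2 = 0.3125.
Expected number = 0.3125 × 896 = 280.00 ≈ 280.

280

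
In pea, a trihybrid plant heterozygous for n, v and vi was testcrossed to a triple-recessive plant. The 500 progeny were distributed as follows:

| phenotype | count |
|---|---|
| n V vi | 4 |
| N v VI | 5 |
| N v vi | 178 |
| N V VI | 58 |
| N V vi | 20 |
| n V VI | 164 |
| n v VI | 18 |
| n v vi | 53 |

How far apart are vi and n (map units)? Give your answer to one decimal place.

24.0 map units

The two most frequent reciprocal classes, N v vi and n V VI, are the parental types, so the F1 was N v vi / n V VI.
The two rarest classes, N v VI and n V vi, are the double crossovers. Comparing them with the parentals, only the vi allele has switched, so vi is the middle locus and the order is n – vi – v.
Crossovers in the n–vi interval produce the single-crossover classes n v vi and N V VI (53 + 58 = 111) plus the double crossovers (9).
RF(n–vi) = (111 + 9) / 500 = 120/500 = 0.2400 → 24.0 map units.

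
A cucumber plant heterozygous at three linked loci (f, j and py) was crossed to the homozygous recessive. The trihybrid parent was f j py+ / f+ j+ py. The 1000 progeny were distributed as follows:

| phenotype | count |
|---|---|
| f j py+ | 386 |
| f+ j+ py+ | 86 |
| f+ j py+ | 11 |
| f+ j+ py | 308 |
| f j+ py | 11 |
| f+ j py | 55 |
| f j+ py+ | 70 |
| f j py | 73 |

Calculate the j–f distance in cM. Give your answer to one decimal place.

14.7 cM

The two rarest classes, f+ j py+ and f j+ py, are the double crossovers. Comparing them with the parentals, only the f allele has switched, so f is the middle locus and the order is py – f – j.
Crossovers in the f–j interval produce the single-crossover classes f j+ py+ and f+ j py (70 + 55 = 125) plus the double crossovers (22).
RF(f–j) = (125 + 22) / 1000 = 147/1000 = 0.1470 → 14.7 cM.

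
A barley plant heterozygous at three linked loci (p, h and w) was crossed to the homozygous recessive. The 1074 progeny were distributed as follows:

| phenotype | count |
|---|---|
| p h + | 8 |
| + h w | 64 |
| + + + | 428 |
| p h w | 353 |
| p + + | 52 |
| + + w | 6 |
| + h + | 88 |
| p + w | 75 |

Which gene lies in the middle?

w

The two most frequent reciprocal classes, + + + and p h w, are the parental types, so the F1 was + + + / p h w.
The two rarest classes, + + w and p h +, are the double crossovers. Comparing them with the parentals, only the w allele has switched, so w is the middle locus and the order is p – w – h.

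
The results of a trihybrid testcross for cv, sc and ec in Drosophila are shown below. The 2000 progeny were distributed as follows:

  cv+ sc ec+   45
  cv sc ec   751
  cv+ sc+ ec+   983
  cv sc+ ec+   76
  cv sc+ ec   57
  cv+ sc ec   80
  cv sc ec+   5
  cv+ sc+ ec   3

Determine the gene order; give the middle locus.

ec

The two most frequent reciprocal classes, cv sc ec and cv+ sc+ ec+, are the parental types, so the F1 was cv sc ec / cv+ sc+ ec+.
The two rarest classes, cv sc ec+ and cv+ sc+ ec, are the double crossovers. Comparing them with the parentals, only the ec allele has switched, so ec is the middle locus and the order is sc – ec – cv.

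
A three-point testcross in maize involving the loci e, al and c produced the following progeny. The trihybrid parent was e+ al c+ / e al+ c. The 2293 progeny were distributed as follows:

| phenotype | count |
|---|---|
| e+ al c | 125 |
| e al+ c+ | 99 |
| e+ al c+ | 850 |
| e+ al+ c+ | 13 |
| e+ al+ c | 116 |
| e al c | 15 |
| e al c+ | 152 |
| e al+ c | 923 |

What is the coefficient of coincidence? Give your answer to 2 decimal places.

0.86

The two rarest classes, e+ al+ c+ and e al c, are the double crossovers. Comparing them with the parentals, only the al allele has switched, so al is the middle locus and the order is e – al – c.
e–al: (268 + 28)/2293 = 0.1291; al–c: (224 + 28)/2293 = 0.1099.
Expected DCO frequency = 0.1291 × 0.1099 ≈ 0.01419; observed = 28/2293 ≈ 0.01221.
Coefficient of coincidence = 0.01221/0.01419 ≈ 0.86.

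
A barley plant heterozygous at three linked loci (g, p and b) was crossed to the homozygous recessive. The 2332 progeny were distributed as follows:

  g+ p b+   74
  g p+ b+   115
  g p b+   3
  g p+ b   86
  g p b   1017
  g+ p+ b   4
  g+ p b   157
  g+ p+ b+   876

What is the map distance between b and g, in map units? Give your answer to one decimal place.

12.0 map units

The two most frequent reciprocal classes, g+ p+ b+ and g p b, are the parental types, so the F1 was g+ p+ b+ / g p b.
The two rarest classes, g+ p+ b and g p b+, are the double crossovers. Comparing them with the parentals, only the b allele has switched, so b is the middle locus and the order is p – b – g.
Crossovers in the b–g interval produce the single-crossover classes g p+ b+ and g+ p b (115 + 157 = 272) plus the double crossovers (7).
RF(b–g) = (272 + 7) / 2332 = 279/2332 = 0.1196 → 12.0 map units.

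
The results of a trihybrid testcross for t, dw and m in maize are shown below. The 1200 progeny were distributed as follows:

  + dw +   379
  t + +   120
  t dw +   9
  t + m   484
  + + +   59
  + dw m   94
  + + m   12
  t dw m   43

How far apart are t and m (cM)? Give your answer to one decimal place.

The two most frequent reciprocal classes, + dw + and t + m, are the parental types, so the F1 was + dw + / t + m.
The two rarest classes, t dw + and + + m, are the double crossovers. Comparing them with the parentals, only the t allele has switched, so t is the middle locus and the order is dw – t – m.
Crossovers in the t–m interval produce the single-crossover classes + dw m and t + + (94 + 120 = 214) plus the double crossovers (21).
RF(t–m) = (214 + 21) / 1200 = 235/1200 = 0.1958 → 19.6 cM.

19.6 cM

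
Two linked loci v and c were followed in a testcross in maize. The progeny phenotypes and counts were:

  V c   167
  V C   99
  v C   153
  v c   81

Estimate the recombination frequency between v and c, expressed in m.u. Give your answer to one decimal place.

The two most frequent classes, V c (167) and v C (153), are the parental types, so the F1 was V c / v C.
The recombinant classes are V C and v c: 99 + 81 = 180.
Recombination frequency = 180/500 = 0.3600 ≈ 36.0%, i.e. 36.0 m.u.

36.0 m.u.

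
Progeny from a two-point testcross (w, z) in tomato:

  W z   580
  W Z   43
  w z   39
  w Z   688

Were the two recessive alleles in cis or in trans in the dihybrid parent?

The two most frequent classes are W z (580) and w Z (688); these are the parental (non-recombinant) types.
So the F1 carried W z on one chromosome and w Z on the other — the recessive alleles are on opposite chromosomes (trans / repulsion).

trans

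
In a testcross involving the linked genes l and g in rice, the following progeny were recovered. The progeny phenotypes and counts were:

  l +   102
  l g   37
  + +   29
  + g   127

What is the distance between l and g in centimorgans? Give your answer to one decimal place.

The two most frequent classes, + g (127) and l + (102), are the parental types, so the F1 was + g / l +.
The recombinant classes are + + and l g: 29 + 37 = 66.
Recombination frequency = 66/295 = 0.2237 ≈ 22.4%, i.e. 22.4 centimorgans.

22.4 centimorgans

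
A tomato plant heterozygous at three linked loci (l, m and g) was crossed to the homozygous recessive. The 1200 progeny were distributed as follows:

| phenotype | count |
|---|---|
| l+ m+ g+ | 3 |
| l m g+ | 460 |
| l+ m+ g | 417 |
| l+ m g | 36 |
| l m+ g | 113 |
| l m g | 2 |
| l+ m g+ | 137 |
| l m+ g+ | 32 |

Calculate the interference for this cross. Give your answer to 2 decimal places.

The two most frequent reciprocal classes, l+ m+ g and l m g+, are the parental types, so the F1 was l+ m+ g / l m g+.
The two rarest classes, l+ m+ g+ and l m g, are the double crossovers. Comparing them with the parentals, only the g allele has switched, so g is the middle locus and the order is m – g – l.
m–g: (68 + 5)/1200 = 0.0608; g–l: (250 + 5)/1200 = 0.2125.
Expected DCO frequency = 0.0608 × 0.2125 ≈ 0.01292; observed = 5/1200 ≈ 0.00417.
Coefficient of coincidence = 0.00417/0.01292 ≈ 0.32; interference = 1 − 0.32 = 0.68.

0.68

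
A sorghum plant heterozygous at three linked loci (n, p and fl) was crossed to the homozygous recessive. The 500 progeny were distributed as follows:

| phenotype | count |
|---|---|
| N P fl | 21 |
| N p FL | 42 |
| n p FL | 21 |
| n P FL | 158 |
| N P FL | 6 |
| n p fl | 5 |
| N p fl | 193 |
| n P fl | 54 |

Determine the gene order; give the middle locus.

The two most frequent reciprocal classes, n P FL and N p fl, are the parental types, so the F1 was n P FL / N p fl.
The two rarest classes, N P FL and n p fl, are the double crossovers. Comparing them with the parentals, only the n allele has switched, so n is the middle locus and the order is p – n – fl.

n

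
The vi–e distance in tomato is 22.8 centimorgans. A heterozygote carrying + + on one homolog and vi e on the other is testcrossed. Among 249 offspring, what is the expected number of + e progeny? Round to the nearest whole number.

28

A map distance of 22.8 centimorgans corresponds to a recombination frequency of 0.228.
The F1 is + + / vi e, so + e is a recombinant gamete class with expected frequency r/2 = 0.228/2 = 0.1140.
Expected number = 0.1140 × 249 = 28.39 ≈ 28.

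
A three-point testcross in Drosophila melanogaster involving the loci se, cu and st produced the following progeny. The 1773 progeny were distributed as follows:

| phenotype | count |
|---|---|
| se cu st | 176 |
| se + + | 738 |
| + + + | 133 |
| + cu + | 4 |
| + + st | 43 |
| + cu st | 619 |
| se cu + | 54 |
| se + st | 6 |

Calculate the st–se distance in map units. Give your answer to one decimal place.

The two most frequent reciprocal classes, + cu st and se + +, are the parental types, so the F1 was + cu st / se + +.
The two rarest classes, + cu + and se + st, are the double crossovers. Comparing them with the parentals, only the st allele has switched, so st is the middle locus and the order is se – st – cu.
Crossovers in the se–st interval produce the single-crossover classes se cu st and + + + (176 + 133 = 309) plus the double crossovers (10).
RF(se–st) = (309 + 10) / 1773 = 319/1773 = 0.1799 → 18.0 map units.

18.0 map units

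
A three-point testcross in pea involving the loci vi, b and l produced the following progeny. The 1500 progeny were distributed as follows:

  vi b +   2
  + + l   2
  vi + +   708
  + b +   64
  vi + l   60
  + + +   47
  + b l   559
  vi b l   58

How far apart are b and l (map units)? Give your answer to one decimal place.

The two most frequent reciprocal classes, vi + + and + b l, are the parental types, so the F1 was vi + + / + b l.
The two rarest classes, vi b + and + + l, are the double crossovers. Comparing them with the parentals, only the b allele has switched, so b is the middle locus and the order is vi – b – l.
Crossovers in the b–l interval produce the single-crossover classes vi + l and + b + (60 + 64 = 124) plus the double crossovers (4).
RF(b–l) = (124 + 4) / 1500 = 128/1500 = 0.0853 → 8.5 map units.

8.5 map units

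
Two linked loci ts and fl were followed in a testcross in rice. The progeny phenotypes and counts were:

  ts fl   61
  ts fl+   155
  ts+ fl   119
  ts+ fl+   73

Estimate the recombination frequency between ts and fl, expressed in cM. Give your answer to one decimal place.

32.8 cM

The two most frequent classes, ts+ fl (119) and ts fl+ (155), are the parental types, so the F1 was ts+ fl / ts fl+.
The recombinant classes are ts+ fl+ and ts fl: 73 + 61 = 134.
Recombination frequency = 134/408 = 0.3284 ≈ 32.8%, i.e. 32.8 cM.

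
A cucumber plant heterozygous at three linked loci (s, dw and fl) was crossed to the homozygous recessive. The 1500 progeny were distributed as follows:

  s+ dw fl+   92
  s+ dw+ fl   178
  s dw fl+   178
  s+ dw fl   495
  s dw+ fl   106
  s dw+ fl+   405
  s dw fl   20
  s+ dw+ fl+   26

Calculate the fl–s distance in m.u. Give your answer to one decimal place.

The two most frequent reciprocal classes, s dw+ fl+ and s+ dw fl, are the parental types, so the F1 was s dw+ fl+ / s+ dw fl.
The two rarest classes, s+ dw+ fl+ and s dw fl, are the double crossovers. Comparing them with the parentals, only the s allele has switched, so s is the middle locus and the order is fl – s – dw.
Crossovers in the fl–s interval produce the single-crossover classes s dw+ fl and s+ dw fl+ (106 + 92 = 198) plus the double crossovers (46).
RF(fl–s) = (198 + 46) / 1500 = 244/1500 = 0.1627 → 16.3 m.u.

16.3 m.u.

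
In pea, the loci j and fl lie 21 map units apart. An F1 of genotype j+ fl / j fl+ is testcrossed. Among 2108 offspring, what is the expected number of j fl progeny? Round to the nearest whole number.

A map distance of 21 map units corresponds to a recombination frequency of 0.210.
The F1 is j+ fl / j fl+, so j fl is a recombinant gamete class with expected frequency r/2 = 0.210/2 = 0.1050.
Expected number = 0.1050 × 2108 = 221.34 ≈ 221.

221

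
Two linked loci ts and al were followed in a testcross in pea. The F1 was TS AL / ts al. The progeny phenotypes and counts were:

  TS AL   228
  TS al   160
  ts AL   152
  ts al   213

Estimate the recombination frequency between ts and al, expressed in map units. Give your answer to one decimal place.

41.4 map units

The recombinant classes are TS al and ts AL: 160 + 152 = 312.
Recombination frequency = 312/753 = 0.4143 ≈ 41.4%, i.e. 41.4 map units.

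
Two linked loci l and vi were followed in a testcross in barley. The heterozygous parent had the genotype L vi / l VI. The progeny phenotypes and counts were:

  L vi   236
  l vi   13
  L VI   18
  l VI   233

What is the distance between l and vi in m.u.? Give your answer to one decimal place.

The recombinant classes are L VI and l vi: 18 + 13 = 31.
Recombination frequency = 31/500 = 0.0620 ≈ 6.2%, i.e. 6.2 m.u.

6.2 m.u.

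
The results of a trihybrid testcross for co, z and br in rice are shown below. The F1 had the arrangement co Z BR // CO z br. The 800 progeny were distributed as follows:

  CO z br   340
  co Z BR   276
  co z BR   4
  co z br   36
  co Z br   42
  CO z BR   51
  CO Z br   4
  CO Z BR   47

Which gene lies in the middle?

z

The two rarest classes, co z BR and CO Z br, are the double crossovers. Comparing them with the parentals, only the z allele has switched, so z is the middle locus and the order is co – z – br.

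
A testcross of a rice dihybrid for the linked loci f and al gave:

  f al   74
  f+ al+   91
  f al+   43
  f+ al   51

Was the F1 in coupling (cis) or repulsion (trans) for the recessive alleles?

The two most frequent classes are f+ al+ (91) and f al (74); these are the parental (non-recombinant) types.
So the F1 carried f+ al+ on one chromosome and f al on the other — the recessive alleles are on the same chromosome (cis / coupling).

cis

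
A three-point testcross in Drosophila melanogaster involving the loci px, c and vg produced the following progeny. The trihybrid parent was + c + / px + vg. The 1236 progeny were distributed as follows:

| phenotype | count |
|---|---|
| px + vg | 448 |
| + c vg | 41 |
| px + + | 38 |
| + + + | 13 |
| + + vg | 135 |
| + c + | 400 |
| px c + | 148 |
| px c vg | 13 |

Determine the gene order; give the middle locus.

The two rarest classes, + + + and px c vg, are the double crossovers. Comparing them with the parentals, only the c allele has switched, so c is the middle locus and the order is px – c – vg.

c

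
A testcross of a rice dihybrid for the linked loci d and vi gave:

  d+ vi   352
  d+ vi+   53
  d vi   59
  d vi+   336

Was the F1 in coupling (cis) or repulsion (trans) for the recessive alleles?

trans

The two most frequent classes are d+ vi (352) and d vi+ (336); these are the parental (non-recombinant) types.
So the F1 carried d+ vi on one chromosome and d vi+ on the other — the recessive alleles are on opposite chromosomes (trans / repulsion).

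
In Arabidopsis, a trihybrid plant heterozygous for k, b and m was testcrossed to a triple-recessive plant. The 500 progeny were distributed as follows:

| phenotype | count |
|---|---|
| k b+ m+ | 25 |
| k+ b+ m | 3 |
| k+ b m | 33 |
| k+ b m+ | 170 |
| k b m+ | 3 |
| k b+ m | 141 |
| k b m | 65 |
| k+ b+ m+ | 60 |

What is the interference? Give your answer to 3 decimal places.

0.642

The two most frequent reciprocal classes, k b+ m and k+ b m+, are the parental types, so the F1 was k b+ m / k+ b m+.
The two rarest classes, k+ b+ m and k b m+, are the double crossovers. Comparing them with the parentals, only the k allele has switched, so k is the middle locus and the order is m – k – b.
m–k: (58 + 6)/500 = 0.1280; k–b: (125 + 6)/500 = 0.2620.
Expected DCO frequency = 0.1280 × 0.2620 ≈ 0.03354; observed = 6/500 ≈ 0.01200.
Coefficient of coincidence = 0.01200/0.03354 ≈ 0.358; interference = 1 − 0.358 = 0.642.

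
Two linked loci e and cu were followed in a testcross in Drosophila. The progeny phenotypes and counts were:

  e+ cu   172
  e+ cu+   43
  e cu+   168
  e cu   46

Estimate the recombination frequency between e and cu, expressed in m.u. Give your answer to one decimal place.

The two most frequent classes, e+ cu (172) and e cu+ (168), are the parental types, so the F1 was e+ cu / e cu+.
The recombinant classes are e+ cu+ and e cu: 43 + 46 = 89.
Recombination frequency = 89/429 = 0.2075 ≈ 20.7%, i.e. 20.7 m.u.

20.7 m.u.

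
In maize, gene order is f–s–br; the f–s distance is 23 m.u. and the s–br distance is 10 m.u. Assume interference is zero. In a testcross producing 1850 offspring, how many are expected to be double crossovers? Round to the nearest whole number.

Map distances give recombination frequencies of 0.230 and 0.100 for the two intervals.
With no interference, expected double-crossover frequency = 0.230 × 0.100 = 0.02300.
Expected number = 0.02300 × 1850 = 42.55 ≈ 43.

43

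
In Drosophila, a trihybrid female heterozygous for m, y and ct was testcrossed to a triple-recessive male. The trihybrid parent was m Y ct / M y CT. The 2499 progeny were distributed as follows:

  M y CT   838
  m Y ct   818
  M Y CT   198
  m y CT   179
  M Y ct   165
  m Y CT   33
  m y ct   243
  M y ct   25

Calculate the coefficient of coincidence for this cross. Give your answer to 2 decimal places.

0.72

The two rarest classes, m Y CT and M y ct, are the double crossovers. Comparing them with the parentals, only the ct allele has switched, so ct is the middle locus and the order is m – ct – y.
m–ct: (344 + 58)/2499 = 0.1609; ct–y: (441 + 58)/2499 = 0.1997.
Expected DCO frequency = 0.1609 × 0.1997 ≈ 0.03213; observed = 58/2499 ≈ 0.02321.
Coefficient of coincidence = 0.02321/0.03213 ≈ 0.72.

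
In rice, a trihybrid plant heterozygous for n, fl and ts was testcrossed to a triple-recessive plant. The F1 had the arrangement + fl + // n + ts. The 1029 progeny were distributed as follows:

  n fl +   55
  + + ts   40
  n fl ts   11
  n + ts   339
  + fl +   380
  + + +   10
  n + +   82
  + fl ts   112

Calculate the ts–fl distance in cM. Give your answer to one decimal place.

The two rarest classes, + + + and n fl ts, are the double crossovers. Comparing them with the parentals, only the fl allele has switched, so fl is the middle locus and the order is n – fl – ts.
Crossovers in the fl–ts interval produce the single-crossover classes + fl ts and n + + (112 + 82 = 194) plus the double crossovers (21).
RF(fl–ts) = (194 + 21) / 1029 = 215/1029 = 0.2089 → 20.9 cM.

20.9 cM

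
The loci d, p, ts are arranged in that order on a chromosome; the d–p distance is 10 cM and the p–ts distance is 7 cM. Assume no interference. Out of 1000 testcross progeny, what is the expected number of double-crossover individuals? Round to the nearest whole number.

7

Map distances give recombination frequencies of 0.100 and 0.070 for the two intervals.
With no interference, expected double-crossover frequency = 0.100 × 0.070 = 0.00700.
Expected number = 0.00700 × 1000 = 7.00 ≈ 7.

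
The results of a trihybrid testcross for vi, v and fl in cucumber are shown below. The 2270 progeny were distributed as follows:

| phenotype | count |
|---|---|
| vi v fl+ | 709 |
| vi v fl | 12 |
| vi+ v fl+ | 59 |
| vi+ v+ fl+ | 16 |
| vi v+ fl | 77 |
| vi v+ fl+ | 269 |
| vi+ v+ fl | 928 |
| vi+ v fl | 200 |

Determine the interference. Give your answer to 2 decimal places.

The two most frequent reciprocal classes, vi+ v+ fl and vi v fl+, are the parental types, so the F1 was vi+ v+ fl / vi v fl+.
The two rarest classes, vi+ v+ fl+ and vi v fl, are the double crossovers. Comparing them with the parentals, only the fl allele has switched, so fl is the middle locus and the order is v – fl – vi.
v–fl: (469 + 28)/2270 = 0.2189; fl–vi: (136 + 28)/2270 = 0.0722.
Expected DCO frequency = 0.2189 × 0.0722 ≈ 0.01580; observed = 28/2270 ≈ 0.01233.
Coefficient of coincidence = 0.01233/0.01580 ≈ 0.78; interference = 1 − 0.78 = 0.22.

0.22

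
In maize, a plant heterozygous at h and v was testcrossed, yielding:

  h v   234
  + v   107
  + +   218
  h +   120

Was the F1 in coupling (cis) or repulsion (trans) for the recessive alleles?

cis

The two most frequent classes are + + (218) and h v (234); these are the parental (non-recombinant) types.
So the F1 carried + + on one chromosome and h v on the other — the recessive alleles are on the same chromosome (cis / coupling).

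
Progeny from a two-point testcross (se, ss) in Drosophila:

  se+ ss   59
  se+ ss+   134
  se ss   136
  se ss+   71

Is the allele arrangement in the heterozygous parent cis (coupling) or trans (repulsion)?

cis

The two most frequent classes are se+ ss+ (134) and se ss (136); these are the parental (non-recombinant) types.
So the F1 carried se+ ss+ on one chromosome and se ss on the other — the recessive alleles are on the same chromosome (cis / coupling).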